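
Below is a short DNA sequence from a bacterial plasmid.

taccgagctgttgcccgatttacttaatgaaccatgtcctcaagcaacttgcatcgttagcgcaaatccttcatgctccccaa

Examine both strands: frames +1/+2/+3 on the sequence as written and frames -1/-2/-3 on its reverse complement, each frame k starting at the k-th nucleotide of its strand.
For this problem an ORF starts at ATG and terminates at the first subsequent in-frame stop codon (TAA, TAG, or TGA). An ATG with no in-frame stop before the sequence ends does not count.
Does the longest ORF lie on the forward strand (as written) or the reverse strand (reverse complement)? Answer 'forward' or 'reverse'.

forward

Reverse complement (5'→3'): TTGGGGAGCATGAAGGATTTGCGCTAACGATGCAAGTTGCTTGAGGACATGGTTCATTAAGTAAATCGGGCAACAGCTCGGTA
Frame +1: TAC CGA GCT GTT GCC CGA TTT ACT TAA TGA ACC ATG TCC TCA AGC AAC TTG CAT CGT TAG CGC AAA TCC TTC ATG CTC CCC — ATG at 34, stop TAG at 58 → 27 nt.
Frame +2: ACC GAG CTG TTG CCC GAT TTA CTT AAT GAA CCA TGT CCT CAA GCA ACT TGC ATC GTT AGC GCA AAT CCT TCA TGC TCC CCA — no ATG→stop ORF.
Frame +3: CCG AGC TGT TGC CCG ATT TAC TTA ATG AAC CAT GTC CTC AAG CAA CTT GCA TCG TTA GCG CAA ATC CTT CAT GCT CCC CAA — no ATG→stop ORF.
Frame -1: TTG GGG AGC ATG AAG GAT TTG CGC TAA CGA TGC AAG TTG CTT GAG GAC ATG GTT CAT TAA GTA AAT CGG GCA ACA GCT CGG — ATG at 10, stop TAA at 25 → 18 nt; ATG at 49, stop TAA at 58 → 12 nt.
Frame -2: TGG GGA GCA TGA AGG ATT TGC GCT AAC GAT GCA AGT TGC TTG AGG ACA TGG TTC ATT AAG TAA ATC GGG CAA CAG CTC GGT — no ATG→stop ORF.
Frame -3: GGG GAG CAT GAA GGA TTT GCG CTA ACG ATG CAA GTT GCT TGA GGA CAT GGT TCA TTA AGT AAA TCG GGC AAC AGC TCG GTA — ATG at 30, stop TGA at 42 → 15 nt.
Forward-strand max 27 nt; reverse-strand max 18 nt. The forward strand has the longer ORF.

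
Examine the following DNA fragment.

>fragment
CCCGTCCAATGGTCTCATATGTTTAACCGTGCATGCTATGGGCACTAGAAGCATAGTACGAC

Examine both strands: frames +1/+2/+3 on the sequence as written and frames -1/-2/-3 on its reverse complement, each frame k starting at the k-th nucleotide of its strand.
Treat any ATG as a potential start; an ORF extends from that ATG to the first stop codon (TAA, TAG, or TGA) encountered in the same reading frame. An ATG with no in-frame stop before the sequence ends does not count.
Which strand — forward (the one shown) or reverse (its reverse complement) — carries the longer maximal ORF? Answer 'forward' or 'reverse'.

forward

Reverse complement (5'→3'): GTCGTACTATGCTTCTAGTGCCCATAGCATGCACGGTTAAACATATGAGACCATTGGACGGG
Frame +1: CCC GTC CAA TGG TCT CAT ATG TTT AAC CGT GCA TGC TAT GGG CAC TAG AAG CAT AGT ACG — ATG at 19, stop TAG at 46 → 30 nt.
Frame +2: CCG TCC AAT GGT CTC ATA TGT TTA ACC GTG CAT GCT ATG GGC ACT AGA AGC ATA GTA CGA — no ATG→stop ORF.
Frame +3: CGT CCA ATG GTC TCA TAT GTT TAA CCG TGC ATG CTA TGG GCA CTA GAA GCA TAG TAC GAC — ATG at 9, stop TAA at 24 → 18 nt; ATG at 33, stop TAG at 54 → 24 nt.
Frame -1: GTC GTA CTA TGC TTC TAG TGC CCA TAG CAT GCA CGG TTA AAC ATA TGA GAC CAT TGG ACG — no ATG→stop ORF.
Frame -2: TCG TAC TAT GCT TCT AGT GCC CAT AGC ATG CAC GGT TAA ACA TAT GAG ACC ATT GGA CGG — ATG at 29, stop TAA at 38 → 12 nt.
Frame -3: CGT ACT ATG CTT CTA GTG CCC ATA GCA TGC ACG GTT AAA CAT ATG AGA CCA TTG GAC GGG — no ATG→stop ORF.
Forward-strand max 30 nt; reverse-strand max 12 nt. The forward strand has the longer ORF.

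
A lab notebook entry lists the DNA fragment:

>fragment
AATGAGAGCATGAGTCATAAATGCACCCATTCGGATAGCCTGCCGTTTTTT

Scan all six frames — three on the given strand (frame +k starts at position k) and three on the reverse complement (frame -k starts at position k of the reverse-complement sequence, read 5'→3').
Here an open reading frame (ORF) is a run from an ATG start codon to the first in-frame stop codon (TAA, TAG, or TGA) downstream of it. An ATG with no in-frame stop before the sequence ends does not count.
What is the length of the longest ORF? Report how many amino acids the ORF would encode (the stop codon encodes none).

Reverse complement (5'→3'): AAAAAACGGCAGGCTATCCGAATGGGTGCATTTATGACTCATGCTCTCATT
Frame +1: AAT GAG AGC ATG AGT CAT AAA TGC ACC CAT TCG GAT AGC CTG CCG TTT TTT — no ATG→stop ORF.
Frame +2: ATG AGA GCA TGA GTC ATA AAT GCA CCC ATT CGG ATA GCC TGC CGT TTT — ATG at 2, stop TGA at 11 → 12 nt.
Frame +3: TGA GAG CAT GAG TCA TAA ATG CAC CCA TTC GGA TAG CCT GCC GTT TTT — ATG at 21, stop TAG at 36 → 18 nt.
Frame -1: AAA AAA CGG CAG GCT ATC CGA ATG GGT GCA TTT ATG ACT CAT GCT CTC ATT — no ATG→stop ORF.
Frame -2: AAA AAC GGC AGG CTA TCC GAA TGG GTG CAT TTA TGA CTC ATG CTC TCA — no ATG→stop ORF.
Frame -3: AAA ACG GCA GGC TAT CCG AAT GGG TGC ATT TAT GAC TCA TGC TCT CAT — no ATG→stop ORF.
Longest: frame +3, positions 21–38, 18 nt = 6 codons = 5 aa. → 5 amino acids.

5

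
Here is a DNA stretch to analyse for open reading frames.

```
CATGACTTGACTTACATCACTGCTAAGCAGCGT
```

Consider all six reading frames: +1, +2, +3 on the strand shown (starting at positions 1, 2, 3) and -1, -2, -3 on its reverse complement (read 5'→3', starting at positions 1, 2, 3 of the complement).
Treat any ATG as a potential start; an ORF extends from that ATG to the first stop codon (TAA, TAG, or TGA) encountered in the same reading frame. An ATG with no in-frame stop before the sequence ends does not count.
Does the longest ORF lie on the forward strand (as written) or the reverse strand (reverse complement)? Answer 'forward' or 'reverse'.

forward

Reverse complement (5'→3'): ACGCTGCTTAGCAGTGATGTAAGTCAAGTCATG
Frame +1: CAT GAC TTG ACT TAC ATC ACT GCT AAG CAG CGT — no ATG→stop ORF.
Frame +2: ATG ACT TGA CTT ACA TCA CTG CTA AGC AGC — ATG at 2, stop TGA at 8 → 9 nt.
Frame +3: TGA CTT GAC TTA CAT CAC TGC TAA GCA GCG — no ATG→stop ORF.
Frame -1: ACG CTG CTT AGC AGT GAT GTA AGT CAA GTC ATG — no ATG→stop ORF.
Frame -2: CGC TGC TTA GCA GTG ATG TAA GTC AAG TCA — ATG at 17, stop TAA at 20 → 6 nt.
Frame -3: GCT GCT TAG CAG TGA TGT AAG TCA AGT CAT — no ATG→stop ORF.
Forward-strand max 9 nt; reverse-strand max 6 nt. The forward strand has the longer ORF.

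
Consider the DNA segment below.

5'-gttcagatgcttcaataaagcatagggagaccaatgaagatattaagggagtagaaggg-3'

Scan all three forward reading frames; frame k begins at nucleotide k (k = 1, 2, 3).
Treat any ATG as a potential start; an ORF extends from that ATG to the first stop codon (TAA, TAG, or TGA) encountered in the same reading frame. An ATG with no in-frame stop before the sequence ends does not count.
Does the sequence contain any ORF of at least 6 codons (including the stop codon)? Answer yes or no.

Frame 1: GTT CAG ATG CTT CAA TAA AGC ATA GGG AGA CCA ATG AAG ATA TTA AGG GAG TAG AAG — ATG at 7, stop TAA at 16 → 12 nt; ATG at 34, stop TAG at 52 → 21 nt.
Frame 2: TTC AGA TGC TTC AAT AAA GCA TAG GGA GAC CAA TGA AGA TAT TAA GGG AGT AGA AGG — no ATG→stop ORF.
Frame 3: TCA GAT GCT TCA ATA AAG CAT AGG GAG ACC AAT GAA GAT ATT AAG GGA GTA GAA GGG — no ATG→stop ORF.
Frame 1 has an ORF of 7 codons (positions 34–54) ≥ 6, so yes.

yes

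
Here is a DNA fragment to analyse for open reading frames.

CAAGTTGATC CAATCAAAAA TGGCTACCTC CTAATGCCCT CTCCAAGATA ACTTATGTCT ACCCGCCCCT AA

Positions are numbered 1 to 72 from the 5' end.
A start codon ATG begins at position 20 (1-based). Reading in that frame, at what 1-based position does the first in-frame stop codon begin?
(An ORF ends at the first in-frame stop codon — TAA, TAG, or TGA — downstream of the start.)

32

Codons from position 20: ATG (20–22), GCT (23–25), ACC (26–28), TCC (29–31), TAA (32–34).
TAA is a stop codon; it begins at position 32.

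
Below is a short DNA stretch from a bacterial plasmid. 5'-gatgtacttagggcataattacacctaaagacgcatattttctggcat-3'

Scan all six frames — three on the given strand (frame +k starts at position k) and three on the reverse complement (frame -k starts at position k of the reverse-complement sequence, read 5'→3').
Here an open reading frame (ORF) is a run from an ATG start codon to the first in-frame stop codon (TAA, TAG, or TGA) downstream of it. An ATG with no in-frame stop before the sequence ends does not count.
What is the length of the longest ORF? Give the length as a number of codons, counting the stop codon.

Reverse complement (5'→3'): ATGCCAGAAAATATGCGTCTTTAGGTGTAATTATGCCCTAAGTACATC
Frame +1: GAT GTA CTT AGG GCA TAA TTA CAC CTA AAG ACG CAT ATT TTC TGG CAT — no ATG→stop ORF.
Frame +2: ATG TAC TTA GGG CAT AAT TAC ACC TAA AGA CGC ATA TTT TCT GGC — ATG at 2, stop TAA at 26 → 27 nt.
Frame +3: TGT ACT TAG GGC ATA ATT ACA CCT AAA GAC GCA TAT TTT CTG GCA — no ATG→stop ORF.
Frame -1: ATG CCA GAA AAT ATG CGT CTT TAG GTG TAA TTA TGC CCT AAG TAC ATC — ATG at 1, stop TAG at 22 → 24 nt; ATG at 13, stop TAG at 22 → 12 nt.
Frame -2: TGC CAG AAA ATA TGC GTC TTT AGG TGT AAT TAT GCC CTA AGT ACA — no ATG→stop ORF.
Frame -3: GCC AGA AAA TAT GCG TCT TTA GGT GTA ATT ATG CCC TAA GTA CAT — ATG at 33, stop TAA at 39 → 9 nt.
Longest: frame +2, positions 2–28, 27 nt = 9 codons = 8 aa. → 9 codons.

9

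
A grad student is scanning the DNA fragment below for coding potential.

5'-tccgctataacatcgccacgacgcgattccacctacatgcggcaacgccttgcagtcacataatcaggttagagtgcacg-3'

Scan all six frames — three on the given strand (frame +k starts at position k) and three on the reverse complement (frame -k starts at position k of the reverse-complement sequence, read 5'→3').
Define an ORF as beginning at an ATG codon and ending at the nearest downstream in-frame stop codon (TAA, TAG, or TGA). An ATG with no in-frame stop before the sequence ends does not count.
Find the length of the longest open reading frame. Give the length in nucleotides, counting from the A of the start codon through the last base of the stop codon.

Reverse complement (5'→3'): CGTGCACTCTAACCTGATTATGTGACTGCAAGGCGTTGCCGCATGTAGGTGGAATCGCGTCGTGGCGATGTTATAGCGGA
Frame +1: TCC GCT ATA ACA TCG CCA CGA CGC GAT TCC ACC TAC ATG CGG CAA CGC CTT GCA GTC ACA TAA TCA GGT TAG AGT GCA — ATG at 37, stop TAA at 61 → 27 nt.
Frame +2: CCG CTA TAA CAT CGC CAC GAC GCG ATT CCA CCT ACA TGC GGC AAC GCC TTG CAG TCA CAT AAT CAG GTT AGA GTG CAC — no ATG→stop ORF.
Frame +3: CGC TAT AAC ATC GCC ACG ACG CGA TTC CAC CTA CAT GCG GCA ACG CCT TGC AGT CAC ATA ATC AGG TTA GAG TGC ACG — no ATG→stop ORF.
Frame -1: CGT GCA CTC TAA CCT GAT TAT GTG ACT GCA AGG CGT TGC CGC ATG TAG GTG GAA TCG CGT CGT GGC GAT GTT ATA GCG — ATG at 43, stop TAG at 46 → 6 nt.
Frame -2: GTG CAC TCT AAC CTG ATT ATG TGA CTG CAA GGC GTT GCC GCA TGT AGG TGG AAT CGC GTC GTG GCG ATG TTA TAG CGG — ATG at 20, stop TGA at 23 → 6 nt; ATG at 68, stop TAG at 74 → 9 nt.
Frame -3: TGC ACT CTA ACC TGA TTA TGT GAC TGC AAG GCG TTG CCG CAT GTA GGT GGA ATC GCG TCG TGG CGA TGT TAT AGC GGA — no ATG→stop ORF.
Longest: frame +1, positions 37–63, 27 nt = 9 codons = 8 aa. → 27 nucleotides.

27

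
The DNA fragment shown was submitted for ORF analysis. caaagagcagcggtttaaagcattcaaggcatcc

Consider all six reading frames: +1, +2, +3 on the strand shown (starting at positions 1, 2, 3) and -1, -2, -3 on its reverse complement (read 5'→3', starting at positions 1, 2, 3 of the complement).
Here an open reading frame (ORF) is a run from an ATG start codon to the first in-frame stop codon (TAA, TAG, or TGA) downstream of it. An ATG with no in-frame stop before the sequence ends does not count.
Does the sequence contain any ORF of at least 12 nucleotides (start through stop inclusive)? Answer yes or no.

Reverse complement (5'→3'): GGATGCCTTGAATGCTTTAAACCGCTGCTCTTTG
Frame +1: CAA AGA GCA GCG GTT TAA AGC ATT CAA GGC ATC — no ATG→stop ORF.
Frame +2: AAA GAG CAG CGG TTT AAA GCA TTC AAG GCA TCC — no ATG→stop ORF.
Frame +3: AAG AGC AGC GGT TTA AAG CAT TCA AGG CAT — no ATG→stop ORF.
Frame -1: GGA TGC CTT GAA TGC TTT AAA CCG CTG CTC TTT — no ATG→stop ORF.
Frame -2: GAT GCC TTG AAT GCT TTA AAC CGC TGC TCT TTG — no ATG→stop ORF.
Frame -3: ATG CCT TGA ATG CTT TAA ACC GCT GCT CTT — ATG at 3, stop TGA at 9 → 9 nt; ATG at 12, stop TAA at 18 → 9 nt.
Largest ORF found is 9 nucleotides < 12, so no.

no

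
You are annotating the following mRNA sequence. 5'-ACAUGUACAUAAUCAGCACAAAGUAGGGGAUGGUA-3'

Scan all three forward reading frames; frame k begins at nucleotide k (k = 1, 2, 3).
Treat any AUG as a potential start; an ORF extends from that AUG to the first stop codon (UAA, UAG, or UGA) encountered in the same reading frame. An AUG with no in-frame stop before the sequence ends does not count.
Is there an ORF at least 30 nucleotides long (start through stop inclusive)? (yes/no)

Frame 1: ACA UGU ACA UAA UCA GCA CAA AGU AGG GGA UGG — no AUG→stop ORF.
Frame 2: CAU GUA CAU AAU CAG CAC AAA GUA GGG GAU GGU — no AUG→stop ORF.
Frame 3: AUG UAC AUA AUC AGC ACA AAG UAG GGG AUG GUA — AUG at 3, stop UAG at 24 → 24 nt.
Largest ORF found is 24 nucleotides < 30, so no.

no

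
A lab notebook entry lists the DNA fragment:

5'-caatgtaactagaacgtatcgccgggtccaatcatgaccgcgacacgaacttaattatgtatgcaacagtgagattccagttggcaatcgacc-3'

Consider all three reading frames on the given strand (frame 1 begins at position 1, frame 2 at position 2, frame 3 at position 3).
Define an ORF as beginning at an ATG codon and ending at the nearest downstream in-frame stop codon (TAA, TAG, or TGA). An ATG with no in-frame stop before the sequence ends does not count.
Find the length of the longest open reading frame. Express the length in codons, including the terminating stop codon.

7

Frame 1: CAA TGT AAC TAG AAC GTA TCG CCG GGT CCA ATC ATG ACC GCG ACA CGA ACT TAA TTA TGT ATG CAA CAG TGA GAT TCC AGT TGG CAA TCG ACC — ATG at 34, stop TAA at 52 → 21 nt; ATG at 61, stop TGA at 70 → 12 nt.
Frame 2: AAT GTA ACT AGA ACG TAT CGC CGG GTC CAA TCA TGA CCG CGA CAC GAA CTT AAT TAT GTA TGC AAC AGT GAG ATT CCA GTT GGC AAT CGA — no ATG→stop ORF.
Frame 3: ATG TAA CTA GAA CGT ATC GCC GGG TCC AAT CAT GAC CGC GAC ACG AAC TTA ATT ATG TAT GCA ACA GTG AGA TTC CAG TTG GCA ATC GAC — ATG at 3, stop TAA at 6 → 6 nt.
Longest: frame 1, positions 34–54, 21 nt = 7 codons = 6 aa. → 7 codons.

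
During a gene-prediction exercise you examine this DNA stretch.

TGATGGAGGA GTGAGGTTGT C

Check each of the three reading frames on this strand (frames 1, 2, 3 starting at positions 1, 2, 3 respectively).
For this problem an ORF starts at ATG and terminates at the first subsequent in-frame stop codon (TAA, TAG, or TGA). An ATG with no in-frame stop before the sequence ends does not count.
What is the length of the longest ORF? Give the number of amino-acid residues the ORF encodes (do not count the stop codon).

Frame 1: TGA TGG AGG AGT GAG GTT GTC — no ATG→stop ORF.
Frame 2: GAT GGA GGA GTG AGG TTG — no ATG→stop ORF.
Frame 3: ATG GAG GAG TGA GGT TGT — ATG at 3, stop TGA at 12 → 12 nt.
Longest: frame 3, positions 3–14, 12 nt = 4 codons = 3 aa. → 3 amino acids.

3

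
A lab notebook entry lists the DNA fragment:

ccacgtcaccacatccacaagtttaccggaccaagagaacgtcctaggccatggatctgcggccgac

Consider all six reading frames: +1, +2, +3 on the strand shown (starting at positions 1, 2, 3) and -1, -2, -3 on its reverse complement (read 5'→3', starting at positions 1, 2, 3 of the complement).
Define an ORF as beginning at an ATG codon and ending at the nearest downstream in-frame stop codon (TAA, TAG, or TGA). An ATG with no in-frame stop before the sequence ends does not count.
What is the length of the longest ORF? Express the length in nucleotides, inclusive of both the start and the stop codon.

Reverse complement (5'→3'): GTCGGCCGCAGATCCATGGCCTAGGACGTTCTCTTGGTCCGGTAAACTTGTGGATGTGGTGACGTGG
Frame +1: CCA CGT CAC CAC ATC CAC AAG TTT ACC GGA CCA AGA GAA CGT CCT AGG CCA TGG ATC TGC GGC CGA — no ATG→stop ORF.
Frame +2: CAC GTC ACC ACA TCC ACA AGT TTA CCG GAC CAA GAG AAC GTC CTA GGC CAT GGA TCT GCG GCC GAC — no ATG→stop ORF.
Frame +3: ACG TCA CCA CAT CCA CAA GTT TAC CGG ACC AAG AGA ACG TCC TAG GCC ATG GAT CTG CGG CCG — no ATG→stop ORF.
Frame -1: GTC GGC CGC AGA TCC ATG GCC TAG GAC GTT CTC TTG GTC CGG TAA ACT TGT GGA TGT GGT GAC GTG — ATG at 16, stop TAG at 22 → 9 nt.
Frame -2: TCG GCC GCA GAT CCA TGG CCT AGG ACG TTC TCT TGG TCC GGT AAA CTT GTG GAT GTG GTG ACG TGG — no ATG→stop ORF.
Frame -3: CGG CCG CAG ATC CAT GGC CTA GGA CGT TCT CTT GGT CCG GTA AAC TTG TGG ATG TGG TGA CGT — ATG at 54, stop TGA at 60 → 9 nt.
Longest: frame -1, positions 16–24, 9 nt = 3 codons = 2 aa. → 9 nucleotides.

9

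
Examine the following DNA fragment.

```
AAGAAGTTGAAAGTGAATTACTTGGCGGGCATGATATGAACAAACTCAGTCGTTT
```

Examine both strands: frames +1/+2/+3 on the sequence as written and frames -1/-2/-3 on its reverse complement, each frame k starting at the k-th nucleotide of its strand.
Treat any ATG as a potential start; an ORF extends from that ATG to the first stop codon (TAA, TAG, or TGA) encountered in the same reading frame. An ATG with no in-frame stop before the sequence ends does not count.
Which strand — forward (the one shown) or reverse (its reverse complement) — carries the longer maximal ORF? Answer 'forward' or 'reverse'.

reverse

Reverse complement (5'→3'): AAACGACTGAGTTTGTTCATATCATGCCCGCCAAGTAATTCACTTTCAACTTCTT
Frame +1: AAG AAG TTG AAA GTG AAT TAC TTG GCG GGC ATG ATA TGA ACA AAC TCA GTC GTT — ATG at 31, stop TGA at 37 → 9 nt.
Frame +2: AGA AGT TGA AAG TGA ATT ACT TGG CGG GCA TGA TAT GAA CAA ACT CAG TCG TTT — no ATG→stop ORF.
Frame +3: GAA GTT GAA AGT GAA TTA CTT GGC GGG CAT GAT ATG AAC AAA CTC AGT CGT — no ATG→stop ORF.
Frame -1: AAA CGA CTG AGT TTG TTC ATA TCA TGC CCG CCA AGT AAT TCA CTT TCA ACT TCT — no ATG→stop ORF.
Frame -2: AAC GAC TGA GTT TGT TCA TAT CAT GCC CGC CAA GTA ATT CAC TTT CAA CTT CTT — no ATG→stop ORF.
Frame -3: ACG ACT GAG TTT GTT CAT ATC ATG CCC GCC AAG TAA TTC ACT TTC AAC TTC — ATG at 24, stop TAA at 36 → 15 nt.
Forward-strand max 9 nt; reverse-strand max 15 nt. The reverse strand has the longer ORF.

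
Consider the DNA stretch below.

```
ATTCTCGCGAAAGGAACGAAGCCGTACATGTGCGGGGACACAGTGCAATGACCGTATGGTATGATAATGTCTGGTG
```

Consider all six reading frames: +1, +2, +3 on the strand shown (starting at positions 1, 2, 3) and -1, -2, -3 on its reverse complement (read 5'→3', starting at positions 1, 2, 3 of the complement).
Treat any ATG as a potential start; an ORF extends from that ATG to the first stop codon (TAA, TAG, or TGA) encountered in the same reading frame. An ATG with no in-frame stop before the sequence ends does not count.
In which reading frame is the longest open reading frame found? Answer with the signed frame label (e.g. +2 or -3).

+1

Reverse complement (5'→3'): CACCAGACATTATCATACCATACGGTCATTGCACTGTGTCCCCGCACATGTACGGCTTCGTTCCTTTCGCGAGAAT
Frame +1: ATT CTC GCG AAA GGA ACG AAG CCG TAC ATG TGC GGG GAC ACA GTG CAA TGA CCG TAT GGT ATG ATA ATG TCT GGT — ATG at 28, stop TGA at 49 → 24 nt.
Frame +2: TTC TCG CGA AAG GAA CGA AGC CGT ACA TGT GCG GGG ACA CAG TGC AAT GAC CGT ATG GTA TGA TAA TGT CTG GTG — ATG at 56, stop TGA at 62 → 9 nt.
Frame +3: TCT CGC GAA AGG AAC GAA GCC GTA CAT GTG CGG GGA CAC AGT GCA ATG ACC GTA TGG TAT GAT AAT GTC TGG — no ATG→stop ORF.
Frame -1: CAC CAG ACA TTA TCA TAC CAT ACG GTC ATT GCA CTG TGT CCC CGC ACA TGT ACG GCT TCG TTC CTT TCG CGA GAA — no ATG→stop ORF.
Frame -2: ACC AGA CAT TAT CAT ACC ATA CGG TCA TTG CAC TGT GTC CCC GCA CAT GTA CGG CTT CGT TCC TTT CGC GAG AAT — no ATG→stop ORF.
Frame -3: CCA GAC ATT ATC ATA CCA TAC GGT CAT TGC ACT GTG TCC CCG CAC ATG TAC GGC TTC GTT CCT TTC GCG AGA — no ATG→stop ORF.
Longest ORF is 24 nt in frame +1 (positions 28–51).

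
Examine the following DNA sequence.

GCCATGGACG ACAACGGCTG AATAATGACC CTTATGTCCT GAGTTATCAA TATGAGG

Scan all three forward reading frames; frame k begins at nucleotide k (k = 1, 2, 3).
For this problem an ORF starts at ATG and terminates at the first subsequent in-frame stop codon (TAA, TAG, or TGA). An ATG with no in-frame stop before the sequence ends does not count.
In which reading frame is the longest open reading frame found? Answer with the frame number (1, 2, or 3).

1

Frame 1: GCC ATG GAC GAC AAC GGC TGA ATA ATG ACC CTT ATG TCC TGA GTT ATC AAT ATG AGG — ATG at 4, stop TGA at 19 → 18 nt; ATG at 25, stop TGA at 40 → 18 nt; ATG at 34, stop TGA at 40 → 9 nt.
Frame 2: CCA TGG ACG ACA ACG GCT GAA TAA TGA CCC TTA TGT CCT GAG TTA TCA ATA TGA — no ATG→stop ORF.
Frame 3: CAT GGA CGA CAA CGG CTG AAT AAT GAC CCT TAT GTC CTG AGT TAT CAA TAT GAG — no ATG→stop ORF.
Longest ORF is 18 nt in frame 1 (positions 4–21).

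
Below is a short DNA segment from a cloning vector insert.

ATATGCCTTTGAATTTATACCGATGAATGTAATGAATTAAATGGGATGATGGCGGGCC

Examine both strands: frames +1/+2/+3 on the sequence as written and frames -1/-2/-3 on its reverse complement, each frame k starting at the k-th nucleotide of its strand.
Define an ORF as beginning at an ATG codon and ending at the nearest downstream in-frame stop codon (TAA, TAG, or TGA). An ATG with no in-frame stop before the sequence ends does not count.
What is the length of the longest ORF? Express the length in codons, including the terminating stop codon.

Reverse complement (5'→3'): GGCCCGCCATCATCCCATTTAATTCATTACATTCATCGGTATAAATTCAAAGGCATAT
Frame +1: ATA TGC CTT TGA ATT TAT ACC GAT GAA TGT AAT GAA TTA AAT GGG ATG ATG GCG GGC — no ATG→stop ORF.
Frame +2: TAT GCC TTT GAA TTT ATA CCG ATG AAT GTA ATG AAT TAA ATG GGA TGA TGG CGG GCC — ATG at 23, stop TAA at 38 → 18 nt; ATG at 32, stop TAA at 38 → 9 nt; ATG at 41, stop TGA at 47 → 9 nt.
Frame +3: ATG CCT TTG AAT TTA TAC CGA TGA ATG TAA TGA ATT AAA TGG GAT GAT GGC GGG — ATG at 3, stop TGA at 24 → 24 nt; ATG at 27, stop TAA at 30 → 6 nt.
Frame -1: GGC CCG CCA TCA TCC CAT TTA ATT CAT TAC ATT CAT CGG TAT AAA TTC AAA GGC ATA — no ATG→stop ORF.
Frame -2: GCC CGC CAT CAT CCC ATT TAA TTC ATT ACA TTC ATC GGT ATA AAT TCA AAG GCA TAT — no ATG→stop ORF.
Frame -3: CCC GCC ATC ATC CCA TTT AAT TCA TTA CAT TCA TCG GTA TAA ATT CAA AGG CAT — no ATG→stop ORF.
Longest: frame +3, positions 3–26, 24 nt = 8 codons = 7 aa. → 8 codons.

8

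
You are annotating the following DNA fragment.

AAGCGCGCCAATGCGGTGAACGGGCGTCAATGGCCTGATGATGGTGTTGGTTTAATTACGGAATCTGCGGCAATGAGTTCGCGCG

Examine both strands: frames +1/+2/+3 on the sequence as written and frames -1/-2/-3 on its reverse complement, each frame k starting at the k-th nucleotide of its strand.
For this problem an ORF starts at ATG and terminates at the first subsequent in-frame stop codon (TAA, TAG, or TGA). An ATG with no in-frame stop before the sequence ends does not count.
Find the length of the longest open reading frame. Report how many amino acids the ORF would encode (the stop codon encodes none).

5

Reverse complement (5'→3'): CGCGCGAACTCATTGCCGCAGATTCCGTAATTAAACCAACACCATCATCAGGCCATTGACGCCCGTTCACCGCATTGGCGCGCTT
Frame +1: AAG CGC GCC AAT GCG GTG AAC GGG CGT CAA TGG CCT GAT GAT GGT GTT GGT TTA ATT ACG GAA TCT GCG GCA ATG AGT TCG CGC — no ATG→stop ORF.
Frame +2: AGC GCG CCA ATG CGG TGA ACG GGC GTC AAT GGC CTG ATG ATG GTG TTG GTT TAA TTA CGG AAT CTG CGG CAA TGA GTT CGC GCG — ATG at 11, stop TGA at 17 → 9 nt; ATG at 38, stop TAA at 53 → 18 nt; ATG at 41, stop TAA at 53 → 15 nt.
Frame +3: GCG CGC CAA TGC GGT GAA CGG GCG TCA ATG GCC TGA TGA TGG TGT TGG TTT AAT TAC GGA ATC TGC GGC AAT GAG TTC GCG — ATG at 30, stop TGA at 36 → 9 nt.
Frame -1: CGC GCG AAC TCA TTG CCG CAG ATT CCG TAA TTA AAC CAA CAC CAT CAT CAG GCC ATT GAC GCC CGT TCA CCG CAT TGG CGC GCT — no ATG→stop ORF.
Frame -2: GCG CGA ACT CAT TGC CGC AGA TTC CGT AAT TAA ACC AAC ACC ATC ATC AGG CCA TTG ACG CCC GTT CAC CGC ATT GGC GCG CTT — no ATG→stop ORF.
Frame -3: CGC GAA CTC ATT GCC GCA GAT TCC GTA ATT AAA CCA ACA CCA TCA TCA GGC CAT TGA CGC CCG TTC ACC GCA TTG GCG CGC — no ATG→stop ORF.
Longest: frame +2, positions 38–55, 18 nt = 6 codons = 5 aa. → 5 amino acids.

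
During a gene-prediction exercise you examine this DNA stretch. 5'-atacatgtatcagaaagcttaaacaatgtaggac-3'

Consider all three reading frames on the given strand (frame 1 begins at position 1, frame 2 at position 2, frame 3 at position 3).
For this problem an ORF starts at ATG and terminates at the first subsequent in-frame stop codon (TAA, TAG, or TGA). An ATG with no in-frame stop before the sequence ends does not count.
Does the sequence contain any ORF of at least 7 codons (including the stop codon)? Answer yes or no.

Frame 1: ATA CAT GTA TCA GAA AGC TTA AAC AAT GTA GGA — no ATG→stop ORF.
Frame 2: TAC ATG TAT CAG AAA GCT TAA ACA ATG TAG GAC — ATG at 5, stop TAA at 20 → 18 nt; ATG at 26, stop TAG at 29 → 6 nt.
Frame 3: ACA TGT ATC AGA AAG CTT AAA CAA TGT AGG — no ATG→stop ORF.
Largest ORF found is 6 codons < 7, so no.

no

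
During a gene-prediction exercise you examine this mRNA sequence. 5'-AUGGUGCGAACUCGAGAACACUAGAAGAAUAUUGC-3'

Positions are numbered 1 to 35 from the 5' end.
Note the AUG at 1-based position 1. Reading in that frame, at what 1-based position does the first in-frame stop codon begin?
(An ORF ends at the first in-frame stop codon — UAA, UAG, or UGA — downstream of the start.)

22

Codons from position 1: AUG (1–3), GUG (4–6), CGA (7–9), ACU (10–12), CGA (13–15), GAA (16–18), CAC (19–21), UAG (22–24).
UAG is a stop codon; it begins at position 22.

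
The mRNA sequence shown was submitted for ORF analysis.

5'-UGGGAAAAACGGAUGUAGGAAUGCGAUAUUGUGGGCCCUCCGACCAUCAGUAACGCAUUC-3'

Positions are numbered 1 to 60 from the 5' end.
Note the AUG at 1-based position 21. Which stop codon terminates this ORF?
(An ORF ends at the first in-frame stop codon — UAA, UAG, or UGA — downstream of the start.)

Codons from position 21: AUG (21–23), CGA (24–26), UAU (27–29), UGU (30–32), GGG (33–35), CCC (36–38), UCC (39–41), GAC (42–44), CAU (45–47), CAG (48–50), UAA (51–53).
The first in-frame stop codon is UAA.

UAA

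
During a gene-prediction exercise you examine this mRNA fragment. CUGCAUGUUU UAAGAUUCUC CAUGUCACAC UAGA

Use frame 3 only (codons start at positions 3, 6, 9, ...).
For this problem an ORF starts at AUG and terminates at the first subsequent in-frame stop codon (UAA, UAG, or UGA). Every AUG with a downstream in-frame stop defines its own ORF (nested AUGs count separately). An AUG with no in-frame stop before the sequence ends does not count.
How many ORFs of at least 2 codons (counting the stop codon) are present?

0

Frame 3: GCA UGU UUU AAG AUU CUC CAU GUC ACA CUA — no AUG→stop ORF.
No ORF reaches 2 codons. Count = 0.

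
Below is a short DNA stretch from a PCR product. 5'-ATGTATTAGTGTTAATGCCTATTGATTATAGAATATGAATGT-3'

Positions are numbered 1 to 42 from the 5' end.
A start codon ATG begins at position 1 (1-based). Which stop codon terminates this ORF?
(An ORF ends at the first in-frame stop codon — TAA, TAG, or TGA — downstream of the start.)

Codons from position 1: ATG (1–3), TAT (4–6), TAG (7–9).
The first in-frame stop codon is TAG.

TAG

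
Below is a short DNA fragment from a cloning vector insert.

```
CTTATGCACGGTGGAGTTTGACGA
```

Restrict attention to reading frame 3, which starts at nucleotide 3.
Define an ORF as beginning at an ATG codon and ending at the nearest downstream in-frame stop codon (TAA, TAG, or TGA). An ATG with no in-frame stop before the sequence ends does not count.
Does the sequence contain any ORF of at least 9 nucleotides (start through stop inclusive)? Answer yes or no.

Frame 3: TAT GCA CGG TGG AGT TTG ACG — no ATG→stop ORF.
Largest ORF found is 0 nucleotides < 9, so no.

no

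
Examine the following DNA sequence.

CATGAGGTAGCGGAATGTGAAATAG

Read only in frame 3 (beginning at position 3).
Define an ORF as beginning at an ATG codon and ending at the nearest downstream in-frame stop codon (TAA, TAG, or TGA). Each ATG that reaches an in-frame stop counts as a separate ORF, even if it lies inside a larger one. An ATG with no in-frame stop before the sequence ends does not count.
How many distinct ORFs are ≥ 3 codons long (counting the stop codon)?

0

Frame 3: TGA GGT AGC GGA ATG TGA AAT — ATG at 15, stop TGA at 18 → 6 nt.
No ORF reaches 3 codons. Count = 0.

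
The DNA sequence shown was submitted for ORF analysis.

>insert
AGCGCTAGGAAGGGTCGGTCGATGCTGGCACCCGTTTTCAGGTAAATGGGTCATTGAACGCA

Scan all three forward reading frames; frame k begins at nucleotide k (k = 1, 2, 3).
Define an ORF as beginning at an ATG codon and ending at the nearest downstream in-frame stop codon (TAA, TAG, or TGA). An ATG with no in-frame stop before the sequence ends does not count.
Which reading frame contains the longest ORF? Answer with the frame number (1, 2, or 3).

1

Frame 1: AGC GCT AGG AAG GGT CGG TCG ATG CTG GCA CCC GTT TTC AGG TAA ATG GGT CAT TGA ACG — ATG at 22, stop TAA at 43 → 24 nt; ATG at 46, stop TGA at 55 → 12 nt.
Frame 2: GCG CTA GGA AGG GTC GGT CGA TGC TGG CAC CCG TTT TCA GGT AAA TGG GTC ATT GAA CGC — no ATG→stop ORF.
Frame 3: CGC TAG GAA GGG TCG GTC GAT GCT GGC ACC CGT TTT CAG GTA AAT GGG TCA TTG AAC GCA — no ATG→stop ORF.
Longest ORF is 24 nt in frame 1 (positions 22–45).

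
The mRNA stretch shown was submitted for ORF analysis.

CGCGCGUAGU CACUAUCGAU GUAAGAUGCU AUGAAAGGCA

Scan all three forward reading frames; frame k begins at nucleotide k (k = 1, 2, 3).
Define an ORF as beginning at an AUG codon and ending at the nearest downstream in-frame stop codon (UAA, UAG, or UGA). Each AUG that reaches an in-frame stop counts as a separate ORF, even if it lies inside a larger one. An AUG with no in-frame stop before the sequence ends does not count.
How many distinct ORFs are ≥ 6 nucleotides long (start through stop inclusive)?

2

Frame 1: CGC GCG UAG UCA CUA UCG AUG UAA GAU GCU AUG AAA GGC — AUG at 19, stop UAA at 22 → 6 nt.
Frame 2: GCG CGU AGU CAC UAU CGA UGU AAG AUG CUA UGA AAG GCA — AUG at 26, stop UGA at 32 → 9 nt.
Frame 3: CGC GUA GUC ACU AUC GAU GUA AGA UGC UAU GAA AGG — no AUG→stop ORF.
ORFs ≥ 6 nucleotides: frame 1 19–24 (6 nucleotides), frame 2 26–34 (9 nucleotides). Count = 2.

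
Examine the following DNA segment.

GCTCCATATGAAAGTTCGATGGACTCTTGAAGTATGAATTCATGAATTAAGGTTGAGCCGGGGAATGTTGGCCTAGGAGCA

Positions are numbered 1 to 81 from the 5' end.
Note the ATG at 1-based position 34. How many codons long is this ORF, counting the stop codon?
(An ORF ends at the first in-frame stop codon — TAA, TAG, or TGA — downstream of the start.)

Codons from position 34: ATG (34–36), AAT (37–39), TCA (40–42), TGA (43–45).
TGA is the first in-frame stop; that's 4 codons including the stop.

4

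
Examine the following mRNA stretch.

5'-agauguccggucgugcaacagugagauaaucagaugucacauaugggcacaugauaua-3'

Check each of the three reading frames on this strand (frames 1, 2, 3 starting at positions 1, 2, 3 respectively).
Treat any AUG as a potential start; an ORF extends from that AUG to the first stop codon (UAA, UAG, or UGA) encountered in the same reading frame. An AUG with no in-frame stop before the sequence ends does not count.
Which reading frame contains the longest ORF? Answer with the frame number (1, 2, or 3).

Frame 1: AGA UGU CCG GUC GUG CAA CAG UGA GAU AAU CAG AUG UCA CAU AUG GGC ACA UGA UAU — AUG at 34, stop UGA at 52 → 21 nt; AUG at 43, stop UGA at 52 → 12 nt.
Frame 2: GAU GUC CGG UCG UGC AAC AGU GAG AUA AUC AGA UGU CAC AUA UGG GCA CAU GAU AUA — no AUG→stop ORF.
Frame 3: AUG UCC GGU CGU GCA ACA GUG AGA UAA UCA GAU GUC ACA UAU GGG CAC AUG AUA — AUG at 3, stop UAA at 27 → 27 nt.
Longest ORF is 27 nt in frame 3 (positions 3–29).

3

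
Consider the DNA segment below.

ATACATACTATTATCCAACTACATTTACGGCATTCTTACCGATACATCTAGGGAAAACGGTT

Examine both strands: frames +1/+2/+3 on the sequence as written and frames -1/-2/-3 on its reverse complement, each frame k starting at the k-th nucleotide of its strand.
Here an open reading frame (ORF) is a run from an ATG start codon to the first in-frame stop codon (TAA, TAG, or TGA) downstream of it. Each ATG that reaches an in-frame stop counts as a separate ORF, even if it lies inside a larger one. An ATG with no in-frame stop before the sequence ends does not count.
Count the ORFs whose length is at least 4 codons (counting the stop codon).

1

Reverse complement (5'→3'): AACCGTTTTCCCTAGATGTATCGGTAAGAATGCCGTAAATGTAGTTGGATAATAGTATGTAT
Frame +1: ATA CAT ACT ATT ATC CAA CTA CAT TTA CGG CAT TCT TAC CGA TAC ATC TAG GGA AAA CGG — no ATG→stop ORF.
Frame +2: TAC ATA CTA TTA TCC AAC TAC ATT TAC GGC ATT CTT ACC GAT ACA TCT AGG GAA AAC GGT — no ATG→stop ORF.
Frame +3: ACA TAC TAT TAT CCA ACT ACA TTT ACG GCA TTC TTA CCG ATA CAT CTA GGG AAA ACG GTT — no ATG→stop ORF.
Frame -1: AAC CGT TTT CCC TAG ATG TAT CGG TAA GAA TGC CGT AAA TGT AGT TGG ATA ATA GTA TGT — ATG at 16, stop TAA at 25 → 12 nt.
Frame -2: ACC GTT TTC CCT AGA TGT ATC GGT AAG AAT GCC GTA AAT GTA GTT GGA TAA TAG TAT GTA — no ATG→stop ORF.
Frame -3: CCG TTT TCC CTA GAT GTA TCG GTA AGA ATG CCG TAA ATG TAG TTG GAT AAT AGT ATG TAT — ATG at 30, stop TAA at 36 → 9 nt; ATG at 39, stop TAG at 42 → 6 nt.
ORFs ≥ 4 codons: frame -1 16–27 (4 codons). Count = 1.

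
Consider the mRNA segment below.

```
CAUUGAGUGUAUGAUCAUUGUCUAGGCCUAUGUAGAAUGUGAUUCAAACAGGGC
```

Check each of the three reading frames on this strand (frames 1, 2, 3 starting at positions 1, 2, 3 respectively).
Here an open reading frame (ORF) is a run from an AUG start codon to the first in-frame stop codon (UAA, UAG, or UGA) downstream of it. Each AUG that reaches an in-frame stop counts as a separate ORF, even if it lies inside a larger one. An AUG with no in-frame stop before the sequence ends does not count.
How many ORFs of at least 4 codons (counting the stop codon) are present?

1

Frame 1: CAU UGA GUG UAU GAU CAU UGU CUA GGC CUA UGU AGA AUG UGA UUC AAA CAG GGC — AUG at 37, stop UGA at 40 → 6 nt.
Frame 2: AUU GAG UGU AUG AUC AUU GUC UAG GCC UAU GUA GAA UGU GAU UCA AAC AGG — AUG at 11, stop UAG at 23 → 15 nt.
Frame 3: UUG AGU GUA UGA UCA UUG UCU AGG CCU AUG UAG AAU GUG AUU CAA ACA GGG — AUG at 30, stop UAG at 33 → 6 nt.
ORFs ≥ 4 codons: frame 2 11–25 (5 codons). Count = 1.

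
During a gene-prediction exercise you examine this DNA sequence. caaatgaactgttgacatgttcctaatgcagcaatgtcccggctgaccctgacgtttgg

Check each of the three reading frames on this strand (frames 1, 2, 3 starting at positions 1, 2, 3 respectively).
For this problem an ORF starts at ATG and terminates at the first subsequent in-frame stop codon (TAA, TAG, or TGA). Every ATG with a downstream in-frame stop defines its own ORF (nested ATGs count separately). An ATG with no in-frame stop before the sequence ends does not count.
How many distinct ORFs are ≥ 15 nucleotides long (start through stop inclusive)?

Frame 1: CAA ATG AAC TGT TGA CAT GTT CCT AAT GCA GCA ATG TCC CGG CTG ACC CTG ACG TTT — ATG at 4, stop TGA at 13 → 12 nt.
Frame 2: AAA TGA ACT GTT GAC ATG TTC CTA ATG CAG CAA TGT CCC GGC TGA CCC TGA CGT TTG — ATG at 17, stop TGA at 44 → 30 nt; ATG at 26, stop TGA at 44 → 21 nt.
Frame 3: AAT GAA CTG TTG ACA TGT TCC TAA TGC AGC AAT GTC CCG GCT GAC CCT GAC GTT TGG — no ATG→stop ORF.
ORFs ≥ 15 nucleotides: frame 2 17–46 (30 nucleotides), frame 2 26–46 (21 nucleotides). Count = 2.

2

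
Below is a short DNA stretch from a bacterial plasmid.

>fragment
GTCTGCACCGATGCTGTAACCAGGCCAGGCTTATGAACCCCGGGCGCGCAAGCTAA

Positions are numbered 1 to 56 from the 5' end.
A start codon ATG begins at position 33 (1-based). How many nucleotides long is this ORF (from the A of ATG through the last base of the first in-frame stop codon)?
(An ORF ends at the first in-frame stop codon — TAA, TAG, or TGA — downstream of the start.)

24

Codons from position 33: ATG (33–35), AAC (36–38), CCC (39–41), GGG (42–44), CGC (45–47), GCA (48–50), AGC (51–53), TAA (54–56).
TAA is the first in-frame stop; ORF spans 33–56, 24 nucleotides.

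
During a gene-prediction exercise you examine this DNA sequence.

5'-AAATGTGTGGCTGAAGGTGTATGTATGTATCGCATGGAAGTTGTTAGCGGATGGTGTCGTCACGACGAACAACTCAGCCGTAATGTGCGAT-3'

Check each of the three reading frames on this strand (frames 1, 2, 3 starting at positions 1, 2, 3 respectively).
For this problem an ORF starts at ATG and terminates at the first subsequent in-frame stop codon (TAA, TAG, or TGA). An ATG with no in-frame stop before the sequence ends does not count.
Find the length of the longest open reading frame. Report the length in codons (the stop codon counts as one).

Frame 1: AAA TGT GTG GCT GAA GGT GTA TGT ATG TAT CGC ATG GAA GTT GTT AGC GGA TGG TGT CGT CAC GAC GAA CAA CTC AGC CGT AAT GTG CGA — no ATG→stop ORF.
Frame 2: AAT GTG TGG CTG AAG GTG TAT GTA TGT ATC GCA TGG AAG TTG TTA GCG GAT GGT GTC GTC ACG ACG AAC AAC TCA GCC GTA ATG TGC GAT — no ATG→stop ORF.
Frame 3: ATG TGT GGC TGA AGG TGT ATG TAT GTA TCG CAT GGA AGT TGT TAG CGG ATG GTG TCG TCA CGA CGA ACA ACT CAG CCG TAA TGT GCG — ATG at 3, stop TGA at 12 → 12 nt; ATG at 21, stop TAG at 45 → 27 nt; ATG at 51, stop TAA at 81 → 33 nt.
Longest: frame 3, positions 51–83, 33 nt = 11 codons = 10 aa. → 11 codons.

11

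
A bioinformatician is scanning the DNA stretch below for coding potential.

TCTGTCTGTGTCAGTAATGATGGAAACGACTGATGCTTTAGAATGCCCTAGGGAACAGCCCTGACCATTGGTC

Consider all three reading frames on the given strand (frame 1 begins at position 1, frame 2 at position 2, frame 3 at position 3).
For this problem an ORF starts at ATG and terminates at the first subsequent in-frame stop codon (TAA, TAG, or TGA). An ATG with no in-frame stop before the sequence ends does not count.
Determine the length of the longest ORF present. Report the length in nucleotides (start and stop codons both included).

Frame 1: TCT GTC TGT GTC AGT AAT GAT GGA AAC GAC TGA TGC TTT AGA ATG CCC TAG GGA ACA GCC CTG ACC ATT GGT — ATG at 43, stop TAG at 49 → 9 nt.
Frame 2: CTG TCT GTG TCA GTA ATG ATG GAA ACG ACT GAT GCT TTA GAA TGC CCT AGG GAA CAG CCC TGA CCA TTG GTC — ATG at 17, stop TGA at 62 → 48 nt; ATG at 20, stop TGA at 62 → 45 nt.
Frame 3: TGT CTG TGT CAG TAA TGA TGG AAA CGA CTG ATG CTT TAG AAT GCC CTA GGG AAC AGC CCT GAC CAT TGG — ATG at 33, stop TAG at 39 → 9 nt.
Longest: frame 2, positions 17–64, 48 nt = 16 codons = 15 aa. → 48 nucleotides.

48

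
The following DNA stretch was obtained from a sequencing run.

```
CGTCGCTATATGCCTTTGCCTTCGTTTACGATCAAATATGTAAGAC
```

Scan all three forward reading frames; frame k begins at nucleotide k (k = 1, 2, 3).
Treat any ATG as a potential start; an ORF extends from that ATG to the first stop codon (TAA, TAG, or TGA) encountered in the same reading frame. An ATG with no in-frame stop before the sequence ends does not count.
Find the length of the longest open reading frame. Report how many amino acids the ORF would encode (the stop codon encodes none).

1

Frame 1: CGT CGC TAT ATG CCT TTG CCT TCG TTT ACG ATC AAA TAT GTA AGA — no ATG→stop ORF.
Frame 2: GTC GCT ATA TGC CTT TGC CTT CGT TTA CGA TCA AAT ATG TAA GAC — ATG at 38, stop TAA at 41 → 6 nt.
Frame 3: TCG CTA TAT GCC TTT GCC TTC GTT TAC GAT CAA ATA TGT AAG — no ATG→stop ORF.
Longest: frame 2, positions 38–43, 6 nt = 2 codons = 1 aa. → 1 amino acids.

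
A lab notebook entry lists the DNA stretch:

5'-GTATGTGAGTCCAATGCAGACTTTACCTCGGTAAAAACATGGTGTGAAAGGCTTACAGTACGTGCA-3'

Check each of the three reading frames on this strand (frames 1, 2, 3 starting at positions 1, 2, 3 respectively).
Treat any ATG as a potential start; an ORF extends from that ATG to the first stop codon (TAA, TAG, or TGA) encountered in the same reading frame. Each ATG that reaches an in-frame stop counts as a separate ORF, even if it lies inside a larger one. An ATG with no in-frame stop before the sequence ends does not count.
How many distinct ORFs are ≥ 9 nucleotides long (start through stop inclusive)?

Frame 1: GTA TGT GAG TCC AAT GCA GAC TTT ACC TCG GTA AAA ACA TGG TGT GAA AGG CTT ACA GTA CGT GCA — no ATG→stop ORF.
Frame 2: TAT GTG AGT CCA ATG CAG ACT TTA CCT CGG TAA AAA CAT GGT GTG AAA GGC TTA CAG TAC GTG — ATG at 14, stop TAA at 32 → 21 nt.
Frame 3: ATG TGA GTC CAA TGC AGA CTT TAC CTC GGT AAA AAC ATG GTG TGA AAG GCT TAC AGT ACG TGC — ATG at 3, stop TGA at 6 → 6 nt; ATG at 39, stop TGA at 45 → 9 nt.
ORFs ≥ 9 nucleotides: frame 2 14–34 (21 nucleotides), frame 3 39–47 (9 nucleotides). Count = 2.

2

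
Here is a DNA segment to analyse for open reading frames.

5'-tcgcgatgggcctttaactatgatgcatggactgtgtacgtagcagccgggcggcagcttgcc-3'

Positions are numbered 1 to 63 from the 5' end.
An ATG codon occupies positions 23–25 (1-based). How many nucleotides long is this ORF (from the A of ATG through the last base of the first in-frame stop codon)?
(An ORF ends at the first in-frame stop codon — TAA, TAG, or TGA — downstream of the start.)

21

Codons from position 23: ATG (23–25), CAT (26–28), GGA (29–31), CTG (32–34), TGT (35–37), ACG (38–40), TAG (41–43).
TAG is the first in-frame stop; ORF spans 23–43, 21 nucleotides.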